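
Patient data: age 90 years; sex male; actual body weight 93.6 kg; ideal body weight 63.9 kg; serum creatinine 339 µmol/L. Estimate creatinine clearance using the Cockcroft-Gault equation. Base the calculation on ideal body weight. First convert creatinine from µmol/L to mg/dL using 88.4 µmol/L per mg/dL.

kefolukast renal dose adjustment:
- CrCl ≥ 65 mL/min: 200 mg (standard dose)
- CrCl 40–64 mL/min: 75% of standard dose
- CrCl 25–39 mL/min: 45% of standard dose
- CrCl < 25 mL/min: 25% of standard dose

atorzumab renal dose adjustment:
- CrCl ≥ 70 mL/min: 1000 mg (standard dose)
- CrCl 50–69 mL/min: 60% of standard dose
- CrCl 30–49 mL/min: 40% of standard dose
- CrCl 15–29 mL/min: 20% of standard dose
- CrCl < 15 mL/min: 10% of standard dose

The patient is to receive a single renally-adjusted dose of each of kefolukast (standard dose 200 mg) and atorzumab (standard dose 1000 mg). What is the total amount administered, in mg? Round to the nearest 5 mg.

SCr = 339 / 88.4 = 3.835 mg/dL
CrCl = (140 − 90) × 63.9 / (72 × 3.835) = 3195.0 / 276.12 ≈ 11.6 mL/min
CrCl ≈ 12 mL/min.
kefolukast: < 25 mL/min → 25% of 200 mg = 50 mg.
atorzumab: < 15 mL/min → 10% of 1000 mg = 100 mg.
Total = 50 + 100 = 150 mg.

150 mg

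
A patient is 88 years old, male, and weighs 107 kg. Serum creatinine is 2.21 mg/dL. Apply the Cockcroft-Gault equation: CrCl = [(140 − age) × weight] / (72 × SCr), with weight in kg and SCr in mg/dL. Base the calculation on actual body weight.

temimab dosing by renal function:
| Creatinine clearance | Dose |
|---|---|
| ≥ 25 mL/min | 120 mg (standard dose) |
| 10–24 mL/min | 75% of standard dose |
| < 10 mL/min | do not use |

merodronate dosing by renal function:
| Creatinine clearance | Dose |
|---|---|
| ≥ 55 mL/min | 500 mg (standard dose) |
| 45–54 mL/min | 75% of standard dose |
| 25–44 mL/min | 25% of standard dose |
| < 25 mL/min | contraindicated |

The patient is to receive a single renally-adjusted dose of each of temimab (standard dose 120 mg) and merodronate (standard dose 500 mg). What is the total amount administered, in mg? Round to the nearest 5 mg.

CrCl = (140 − 88) × 107 / (72 × 2.21) = 5564.0 / 159.12 ≈ 35.0 mL/min
CrCl ≈ 35 mL/min.
temimab: ≥ 25 mL/min → 100% of 120 mg = 120 mg.
merodronate: 25–44 mL/min → 25% of 500 mg = 125 mg.
Total = 120 + 125 = 245 mg.

245 mg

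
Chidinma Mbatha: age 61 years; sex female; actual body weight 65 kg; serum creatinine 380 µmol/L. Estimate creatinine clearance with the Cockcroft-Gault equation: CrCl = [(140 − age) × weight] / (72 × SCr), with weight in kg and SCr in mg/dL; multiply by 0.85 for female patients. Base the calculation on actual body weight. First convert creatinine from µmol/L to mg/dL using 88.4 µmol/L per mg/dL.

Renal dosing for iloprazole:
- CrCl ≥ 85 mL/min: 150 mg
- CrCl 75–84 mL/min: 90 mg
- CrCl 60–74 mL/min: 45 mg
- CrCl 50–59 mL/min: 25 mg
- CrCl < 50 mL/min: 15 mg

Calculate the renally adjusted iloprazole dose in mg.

15 mg

SCr = 380 / 88.4 = 4.299 mg/dL
CrCl = (140 − 61) × 65 / (72 × 4.299) × 0.85 = 5135.0 / 309.53 × 0.85 ≈ 14.1 mL/min
CrCl ≈ 14 mL/min → bracket < 50 mL/min.
Dose for this bracket: 15 mg.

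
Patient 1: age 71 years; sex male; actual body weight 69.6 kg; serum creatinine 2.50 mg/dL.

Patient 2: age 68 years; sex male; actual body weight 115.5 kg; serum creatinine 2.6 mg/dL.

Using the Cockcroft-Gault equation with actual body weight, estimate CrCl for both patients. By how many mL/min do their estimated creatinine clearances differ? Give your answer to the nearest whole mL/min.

18 mL/min

Patient 1: CrCl = (140 − 71) × 69.6 / (72 × 2.5) = 4802.4 / 180.00 ≈ 26.7 mL/min
Patient 2: CrCl = (140 − 68) × 115.5 / (72 × 2.6) = 8316.0 / 187.20 ≈ 44.4 mL/min
|26.7 − 44.4| = 17.7 mL/min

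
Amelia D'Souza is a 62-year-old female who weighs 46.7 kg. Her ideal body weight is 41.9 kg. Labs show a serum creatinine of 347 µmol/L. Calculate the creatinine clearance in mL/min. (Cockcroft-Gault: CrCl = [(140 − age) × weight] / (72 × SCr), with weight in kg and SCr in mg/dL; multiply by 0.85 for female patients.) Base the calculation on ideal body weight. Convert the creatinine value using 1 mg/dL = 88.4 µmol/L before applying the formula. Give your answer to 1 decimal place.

SCr = 347 / 88.4 = 3.925 mg/dL
CrCl = (140 − 62) × 41.9 / (72 × 3.925) × 0.85 = 3268.2 / 282.60 × 0.85 ≈ 9.8 mL/min

9.8 mL/min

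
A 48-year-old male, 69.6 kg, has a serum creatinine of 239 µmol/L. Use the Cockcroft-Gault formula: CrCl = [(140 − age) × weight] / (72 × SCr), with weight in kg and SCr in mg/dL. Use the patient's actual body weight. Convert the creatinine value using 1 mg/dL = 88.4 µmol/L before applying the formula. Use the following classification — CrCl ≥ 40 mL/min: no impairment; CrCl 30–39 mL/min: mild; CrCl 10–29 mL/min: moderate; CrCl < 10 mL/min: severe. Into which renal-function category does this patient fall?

SCr = 239 / 88.4 = 2.704 mg/dL
CrCl = (140 − 48) × 69.6 / (72 × 2.704) = 6403.2 / 194.69 ≈ 32.9 mL/min
33 mL/min falls in the 'mild' range.

mild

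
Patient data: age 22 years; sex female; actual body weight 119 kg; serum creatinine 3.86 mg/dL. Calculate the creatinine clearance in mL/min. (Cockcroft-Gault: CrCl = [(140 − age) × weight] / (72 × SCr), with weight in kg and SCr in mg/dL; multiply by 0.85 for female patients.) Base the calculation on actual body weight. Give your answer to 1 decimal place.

42.9 mL/min

CrCl = (140 − 22) × 119 / (72 × 3.86) × 0.85 = 14042.0 / 277.92 × 0.85 ≈ 42.9 mL/min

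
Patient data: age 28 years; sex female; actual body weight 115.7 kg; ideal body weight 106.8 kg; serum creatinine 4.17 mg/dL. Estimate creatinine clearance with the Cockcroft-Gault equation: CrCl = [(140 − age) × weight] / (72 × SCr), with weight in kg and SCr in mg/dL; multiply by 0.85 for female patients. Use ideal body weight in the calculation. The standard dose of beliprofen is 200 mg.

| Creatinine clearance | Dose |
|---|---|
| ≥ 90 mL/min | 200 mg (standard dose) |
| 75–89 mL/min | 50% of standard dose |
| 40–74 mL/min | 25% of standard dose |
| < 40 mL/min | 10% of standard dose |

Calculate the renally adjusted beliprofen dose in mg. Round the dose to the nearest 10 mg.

CrCl = (140 − 28) × 106.8 / (72 × 4.17) × 0.85 = 11961.6 / 300.24 × 0.85 ≈ 33.9 mL/min
CrCl ≈ 34 mL/min → bracket < 40 mL/min.
10% of 200 mg = 20 mg

20 mg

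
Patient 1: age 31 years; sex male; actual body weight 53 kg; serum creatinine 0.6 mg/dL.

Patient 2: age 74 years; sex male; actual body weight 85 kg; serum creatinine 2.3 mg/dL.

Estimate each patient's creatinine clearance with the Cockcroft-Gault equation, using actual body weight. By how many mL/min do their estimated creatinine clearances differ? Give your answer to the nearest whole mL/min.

100 mL/min

Patient 1: CrCl = (140 − 31) × 53 / (72 × 0.6) = 5777.0 / 43.20 ≈ 133.7 mL/min
Patient 2: CrCl = (140 − 74) × 85 / (72 × 2.3) = 5610.0 / 165.60 ≈ 33.9 mL/min
|133.7 − 33.9| = 99.8 mL/min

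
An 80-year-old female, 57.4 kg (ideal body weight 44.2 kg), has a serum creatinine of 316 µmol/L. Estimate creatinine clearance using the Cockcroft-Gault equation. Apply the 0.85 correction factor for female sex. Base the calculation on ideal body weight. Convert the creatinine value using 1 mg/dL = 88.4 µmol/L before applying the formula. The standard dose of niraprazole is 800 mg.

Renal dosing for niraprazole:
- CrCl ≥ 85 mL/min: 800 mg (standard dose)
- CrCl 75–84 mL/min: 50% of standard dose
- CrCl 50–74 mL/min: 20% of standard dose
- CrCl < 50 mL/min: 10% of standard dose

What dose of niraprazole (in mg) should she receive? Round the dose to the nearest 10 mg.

80 mg

SCr = 316 / 88.4 = 3.575 mg/dL
CrCl = (140 − 80) × 44.2 / (72 × 3.575) × 0.85 = 2652.0 / 257.40 × 0.85 ≈ 8.8 mL/min
CrCl ≈ 9 mL/min → bracket < 50 mL/min.
10% of 800 mg = 80 mg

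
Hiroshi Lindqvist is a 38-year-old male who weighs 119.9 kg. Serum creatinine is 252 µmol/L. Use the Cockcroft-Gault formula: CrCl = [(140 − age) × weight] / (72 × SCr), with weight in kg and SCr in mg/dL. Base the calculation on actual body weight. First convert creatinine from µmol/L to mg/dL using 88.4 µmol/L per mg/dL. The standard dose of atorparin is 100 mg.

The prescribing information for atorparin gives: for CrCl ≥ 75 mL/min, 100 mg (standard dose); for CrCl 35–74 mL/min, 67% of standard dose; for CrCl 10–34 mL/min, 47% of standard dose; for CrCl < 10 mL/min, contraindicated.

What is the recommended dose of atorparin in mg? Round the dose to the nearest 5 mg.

65 mg

SCr = 252 / 88.4 = 2.851 mg/dL
CrCl = (140 − 38) × 119.9 / (72 × 2.851) = 12229.8 / 205.27 ≈ 59.6 mL/min
CrCl ≈ 60 mL/min → bracket 35–74 mL/min.
67% of 100 mg = 67 mg → 65 mg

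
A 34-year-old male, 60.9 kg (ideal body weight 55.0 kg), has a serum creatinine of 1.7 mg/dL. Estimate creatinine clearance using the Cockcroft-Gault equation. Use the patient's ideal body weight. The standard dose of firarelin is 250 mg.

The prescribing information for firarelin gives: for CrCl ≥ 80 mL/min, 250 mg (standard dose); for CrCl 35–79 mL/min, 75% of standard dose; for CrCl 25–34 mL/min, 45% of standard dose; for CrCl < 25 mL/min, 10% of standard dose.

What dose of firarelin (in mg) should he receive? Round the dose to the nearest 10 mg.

190 mg

CrCl = (140 − 34) × 55 / (72 × 1.7) = 5830.0 / 122.40 ≈ 47.6 mL/min
CrCl ≈ 48 mL/min → bracket 35–79 mL/min.
75% of 250 mg = 187.5 mg → 190 mg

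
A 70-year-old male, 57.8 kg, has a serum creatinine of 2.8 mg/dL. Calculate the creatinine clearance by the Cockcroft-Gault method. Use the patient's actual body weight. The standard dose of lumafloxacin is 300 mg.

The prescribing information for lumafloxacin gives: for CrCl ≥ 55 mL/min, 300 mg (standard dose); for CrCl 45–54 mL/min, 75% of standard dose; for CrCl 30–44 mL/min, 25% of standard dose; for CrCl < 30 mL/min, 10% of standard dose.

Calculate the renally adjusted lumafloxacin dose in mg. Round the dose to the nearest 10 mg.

30 mg

CrCl = (140 − 70) × 57.8 / (72 × 2.8) = 4046.0 / 201.60 ≈ 20.1 mL/min
CrCl ≈ 20 mL/min → bracket < 30 mL/min.
10% of 300 mg = 30 mg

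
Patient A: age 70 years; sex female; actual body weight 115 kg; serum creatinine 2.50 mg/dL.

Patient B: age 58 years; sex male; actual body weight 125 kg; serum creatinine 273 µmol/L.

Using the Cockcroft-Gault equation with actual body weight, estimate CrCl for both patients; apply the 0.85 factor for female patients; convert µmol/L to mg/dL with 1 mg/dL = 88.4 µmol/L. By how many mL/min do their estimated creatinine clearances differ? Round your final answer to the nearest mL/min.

Patient A: CrCl = (140 − 70) × 115 / (72 × 2.5) × 0.85 = 8050.0 / 180.00 × 0.85 ≈ 38.0 mL/min
Patient B: SCr = 273 / 88.4 = 3.088 mg/dL
Patient B: CrCl = (140 − 58) × 125 / (72 × 3.088) = 10250.0 / 222.34 ≈ 46.1 mL/min
|38.0 − 46.1| = 8.1 mL/min

8 mL/min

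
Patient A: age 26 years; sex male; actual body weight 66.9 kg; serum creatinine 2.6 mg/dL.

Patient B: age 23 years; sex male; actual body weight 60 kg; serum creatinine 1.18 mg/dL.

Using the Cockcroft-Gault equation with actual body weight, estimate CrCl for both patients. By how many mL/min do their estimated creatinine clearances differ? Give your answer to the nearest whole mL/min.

Patient A: CrCl = (140 − 26) × 66.9 / (72 × 2.6) = 7626.6 / 187.20 ≈ 40.7 mL/min
Patient B: CrCl = (140 − 23) × 60 / (72 × 1.18) = 7020.0 / 84.96 ≈ 82.6 mL/min
|40.7 − 82.6| = 41.9 mL/min

42 mL/min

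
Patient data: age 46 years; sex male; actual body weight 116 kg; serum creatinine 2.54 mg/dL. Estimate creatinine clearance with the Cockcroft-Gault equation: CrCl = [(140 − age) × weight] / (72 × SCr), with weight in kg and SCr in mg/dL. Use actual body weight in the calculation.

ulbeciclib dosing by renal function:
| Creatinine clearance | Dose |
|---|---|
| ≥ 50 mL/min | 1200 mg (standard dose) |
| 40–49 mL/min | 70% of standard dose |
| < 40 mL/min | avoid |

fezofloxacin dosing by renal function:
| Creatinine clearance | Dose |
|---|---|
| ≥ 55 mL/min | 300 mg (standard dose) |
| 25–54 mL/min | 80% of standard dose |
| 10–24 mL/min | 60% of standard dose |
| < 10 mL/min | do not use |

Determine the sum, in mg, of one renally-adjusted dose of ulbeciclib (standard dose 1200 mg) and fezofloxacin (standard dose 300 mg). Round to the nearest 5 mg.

CrCl = (140 − 46) × 116 / (72 × 2.54) = 10904.0 / 182.88 ≈ 59.6 mL/min
CrCl ≈ 60 mL/min.
ulbeciclib: ≥ 50 mL/min → 100% of 1200 mg = 1200 mg.
fezofloxacin: ≥ 55 mL/min → 100% of 300 mg = 300 mg.
Total = 1200 + 300 = 1500 mg.

1500 mg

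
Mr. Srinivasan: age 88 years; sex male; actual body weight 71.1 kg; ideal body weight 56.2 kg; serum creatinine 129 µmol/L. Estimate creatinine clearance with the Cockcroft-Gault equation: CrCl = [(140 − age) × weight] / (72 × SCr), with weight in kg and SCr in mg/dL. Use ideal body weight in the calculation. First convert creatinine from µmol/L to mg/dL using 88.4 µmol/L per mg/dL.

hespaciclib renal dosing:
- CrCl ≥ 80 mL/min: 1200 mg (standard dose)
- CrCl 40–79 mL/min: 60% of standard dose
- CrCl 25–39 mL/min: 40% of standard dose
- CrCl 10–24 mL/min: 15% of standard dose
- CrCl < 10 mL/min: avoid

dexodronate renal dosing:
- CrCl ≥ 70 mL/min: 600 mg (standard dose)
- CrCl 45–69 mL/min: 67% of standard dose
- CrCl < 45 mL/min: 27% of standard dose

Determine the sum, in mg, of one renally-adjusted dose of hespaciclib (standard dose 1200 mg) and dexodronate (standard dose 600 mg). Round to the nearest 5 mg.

SCr = 129 / 88.4 = 1.459 mg/dL
CrCl = (140 − 88) × 56.2 / (72 × 1.459) = 2922.4 / 105.05 ≈ 27.8 mL/min
CrCl ≈ 28 mL/min.
hespaciclib: 25–39 mL/min → 40% of 1200 mg = 480 mg.
dexodronate: < 45 mL/min → 27% of 600 mg = 162 mg.
Total = 480 + 162 = 642 mg.

640 mg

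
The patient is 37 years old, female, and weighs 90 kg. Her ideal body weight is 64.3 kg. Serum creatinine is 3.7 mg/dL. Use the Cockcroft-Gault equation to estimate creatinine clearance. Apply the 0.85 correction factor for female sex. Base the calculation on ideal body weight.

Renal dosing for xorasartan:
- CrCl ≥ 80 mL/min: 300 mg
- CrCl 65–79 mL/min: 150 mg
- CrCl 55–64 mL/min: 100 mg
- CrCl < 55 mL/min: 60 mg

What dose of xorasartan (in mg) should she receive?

60 mg

CrCl = (140 − 37) × 64.3 / (72 × 3.7) × 0.85 = 6622.9 / 266.40 × 0.85 ≈ 21.1 mL/min
CrCl ≈ 21 mL/min → bracket < 55 mL/min.
Dose for this bracket: 60 mg.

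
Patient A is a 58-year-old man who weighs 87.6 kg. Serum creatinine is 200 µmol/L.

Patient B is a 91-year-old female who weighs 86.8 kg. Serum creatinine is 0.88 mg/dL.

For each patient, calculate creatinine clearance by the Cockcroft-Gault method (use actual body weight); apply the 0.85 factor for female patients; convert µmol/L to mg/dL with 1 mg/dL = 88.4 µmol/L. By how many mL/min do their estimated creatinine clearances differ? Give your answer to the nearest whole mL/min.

13 mL/min

Patient A: SCr = 200 / 88.4 = 2.262 mg/dL
Patient A: CrCl = (140 − 58) × 87.6 / (72 × 2.262) = 7183.2 / 162.86 ≈ 44.1 mL/min
Patient B: CrCl = (140 − 91) × 86.8 / (72 × 0.88) × 0.85 = 4253.2 / 63.36 × 0.85 ≈ 57.1 mL/min
|44.1 − 57.1| = 13.0 mL/min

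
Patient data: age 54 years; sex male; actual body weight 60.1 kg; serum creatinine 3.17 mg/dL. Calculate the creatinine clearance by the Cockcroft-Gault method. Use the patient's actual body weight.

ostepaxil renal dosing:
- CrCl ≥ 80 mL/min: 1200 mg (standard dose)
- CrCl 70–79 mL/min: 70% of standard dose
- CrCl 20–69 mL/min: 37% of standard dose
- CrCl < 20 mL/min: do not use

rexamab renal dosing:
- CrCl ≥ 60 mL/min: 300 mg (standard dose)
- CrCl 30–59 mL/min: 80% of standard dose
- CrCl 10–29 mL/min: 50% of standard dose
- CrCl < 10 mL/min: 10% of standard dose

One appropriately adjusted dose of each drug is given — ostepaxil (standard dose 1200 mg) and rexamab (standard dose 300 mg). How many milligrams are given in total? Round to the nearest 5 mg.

595 mg

CrCl = (140 − 54) × 60.1 / (72 × 3.17) = 5168.6 / 228.24 ≈ 22.6 mL/min
CrCl ≈ 23 mL/min.
ostepaxil: 20–69 mL/min → 37% of 1200 mg = 444 mg.
rexamab: 10–29 mL/min → 50% of 300 mg = 150 mg.
Total = 444 + 150 = 594 mg.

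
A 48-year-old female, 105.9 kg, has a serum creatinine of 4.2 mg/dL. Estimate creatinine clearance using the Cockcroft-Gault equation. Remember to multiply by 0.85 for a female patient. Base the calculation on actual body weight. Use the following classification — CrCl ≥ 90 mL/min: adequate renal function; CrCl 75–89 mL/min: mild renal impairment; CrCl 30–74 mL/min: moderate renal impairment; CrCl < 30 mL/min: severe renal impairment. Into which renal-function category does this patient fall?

severe renal impairment

CrCl = (140 − 48) × 105.9 / (72 × 4.2) × 0.85 = 9742.8 / 302.40 × 0.85 ≈ 27.4 mL/min
27 mL/min falls in the 'severe renal impairment' range.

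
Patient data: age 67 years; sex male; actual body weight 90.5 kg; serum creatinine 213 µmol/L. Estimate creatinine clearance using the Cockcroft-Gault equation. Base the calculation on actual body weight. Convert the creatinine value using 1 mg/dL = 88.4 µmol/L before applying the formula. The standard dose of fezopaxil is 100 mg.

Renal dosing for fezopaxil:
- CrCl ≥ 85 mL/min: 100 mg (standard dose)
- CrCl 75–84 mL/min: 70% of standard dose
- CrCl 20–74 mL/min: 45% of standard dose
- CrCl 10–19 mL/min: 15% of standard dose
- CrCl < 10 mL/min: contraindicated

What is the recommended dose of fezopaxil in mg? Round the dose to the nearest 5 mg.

SCr = 213 / 88.4 = 2.41 mg/dL
CrCl = (140 − 67) × 90.5 / (72 × 2.41) = 6606.5 / 173.52 ≈ 38.1 mL/min
CrCl ≈ 38 mL/min → bracket 20–74 mL/min.
45% of 100 mg = 45 mg

45 mg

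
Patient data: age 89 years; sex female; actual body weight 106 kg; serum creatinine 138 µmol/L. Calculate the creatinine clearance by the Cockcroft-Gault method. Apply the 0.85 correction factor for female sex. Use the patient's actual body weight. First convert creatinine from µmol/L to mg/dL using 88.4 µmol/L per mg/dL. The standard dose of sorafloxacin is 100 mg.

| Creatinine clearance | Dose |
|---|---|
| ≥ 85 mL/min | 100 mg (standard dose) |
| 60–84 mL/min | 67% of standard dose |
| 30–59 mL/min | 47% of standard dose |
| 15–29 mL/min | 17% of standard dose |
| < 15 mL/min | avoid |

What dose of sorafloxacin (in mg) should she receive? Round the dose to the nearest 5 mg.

SCr = 138 / 88.4 = 1.561 mg/dL
CrCl = (140 − 89) × 106 / (72 × 1.561) × 0.85 = 5406.0 / 112.39 × 0.85 ≈ 40.9 mL/min
CrCl ≈ 41 mL/min → bracket 30–59 mL/min.
47% of 100 mg = 47 mg → 45 mg

45 mg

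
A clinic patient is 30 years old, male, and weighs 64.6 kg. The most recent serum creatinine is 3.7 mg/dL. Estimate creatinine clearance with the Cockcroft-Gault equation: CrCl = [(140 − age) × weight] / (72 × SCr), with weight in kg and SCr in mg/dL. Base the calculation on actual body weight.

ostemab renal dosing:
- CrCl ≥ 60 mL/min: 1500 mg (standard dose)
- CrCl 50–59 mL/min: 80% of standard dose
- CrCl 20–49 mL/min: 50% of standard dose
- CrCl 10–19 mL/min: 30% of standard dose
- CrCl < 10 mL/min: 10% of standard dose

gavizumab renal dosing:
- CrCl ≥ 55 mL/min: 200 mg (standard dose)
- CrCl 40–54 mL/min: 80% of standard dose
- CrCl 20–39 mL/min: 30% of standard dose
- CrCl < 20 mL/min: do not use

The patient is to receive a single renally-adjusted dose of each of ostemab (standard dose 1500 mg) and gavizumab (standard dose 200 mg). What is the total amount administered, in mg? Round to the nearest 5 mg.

CrCl = (140 − 30) × 64.6 / (72 × 3.7) = 7106.0 / 266.40 ≈ 26.7 mL/min
CrCl ≈ 27 mL/min.
ostemab: 20–49 mL/min → 50% of 1500 mg = 750 mg.
gavizumab: 20–39 mL/min → 30% of 200 mg = 60 mg.
Total = 750 + 60 = 810 mg.

810 mg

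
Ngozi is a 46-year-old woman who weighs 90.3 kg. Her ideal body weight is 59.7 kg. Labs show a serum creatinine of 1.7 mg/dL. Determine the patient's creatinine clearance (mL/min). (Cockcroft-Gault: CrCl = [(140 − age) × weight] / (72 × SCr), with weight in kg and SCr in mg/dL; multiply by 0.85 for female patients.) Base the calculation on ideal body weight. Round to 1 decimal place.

CrCl = (140 − 46) × 59.7 / (72 × 1.7) × 0.85 = 5611.8 / 122.40 × 0.85 ≈ 39.0 mL/min

39.0 mL/min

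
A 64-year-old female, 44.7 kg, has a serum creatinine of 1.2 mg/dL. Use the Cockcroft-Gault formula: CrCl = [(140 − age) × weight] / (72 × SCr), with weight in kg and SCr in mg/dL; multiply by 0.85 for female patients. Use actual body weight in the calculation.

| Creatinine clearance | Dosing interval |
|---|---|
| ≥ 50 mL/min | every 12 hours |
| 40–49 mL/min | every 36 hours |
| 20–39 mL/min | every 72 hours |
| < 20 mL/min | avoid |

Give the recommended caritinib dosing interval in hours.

CrCl = (140 − 64) × 44.7 / (72 × 1.2) × 0.85 = 3397.2 / 86.40 × 0.85 ≈ 33.4 mL/min
CrCl ≈ 33 mL/min → bracket 20–39 mL/min → every 72 hours.

every 72 hours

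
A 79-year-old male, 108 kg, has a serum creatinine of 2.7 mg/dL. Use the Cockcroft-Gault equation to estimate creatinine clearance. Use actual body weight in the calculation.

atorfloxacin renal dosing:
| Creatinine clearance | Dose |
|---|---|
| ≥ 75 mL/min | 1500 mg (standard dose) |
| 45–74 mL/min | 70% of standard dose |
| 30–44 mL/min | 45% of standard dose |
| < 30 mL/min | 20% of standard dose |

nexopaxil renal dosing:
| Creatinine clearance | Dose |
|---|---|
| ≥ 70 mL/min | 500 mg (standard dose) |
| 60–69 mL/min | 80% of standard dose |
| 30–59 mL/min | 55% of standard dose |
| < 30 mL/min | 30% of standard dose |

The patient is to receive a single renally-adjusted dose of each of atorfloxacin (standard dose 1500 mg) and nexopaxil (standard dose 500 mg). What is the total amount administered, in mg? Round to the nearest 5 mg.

950 mg

CrCl = (140 − 79) × 108 / (72 × 2.7) = 6588.0 / 194.40 ≈ 33.9 mL/min
CrCl ≈ 34 mL/min.
atorfloxacin: 30–44 mL/min → 45% of 1500 mg = 675 mg.
nexopaxil: 30–59 mL/min → 55% of 500 mg = 275 mg.
Total = 675 + 275 = 950 mg.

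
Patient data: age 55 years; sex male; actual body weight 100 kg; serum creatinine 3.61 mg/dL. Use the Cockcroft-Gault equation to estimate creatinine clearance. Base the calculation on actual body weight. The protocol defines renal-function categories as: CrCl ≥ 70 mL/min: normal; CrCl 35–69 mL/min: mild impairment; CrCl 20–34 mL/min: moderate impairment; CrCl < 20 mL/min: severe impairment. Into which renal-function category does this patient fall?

moderate impairment

CrCl = (140 − 55) × 100 / (72 × 3.61) = 8500.0 / 259.92 ≈ 32.7 mL/min
33 mL/min falls in the 'moderate impairment' range.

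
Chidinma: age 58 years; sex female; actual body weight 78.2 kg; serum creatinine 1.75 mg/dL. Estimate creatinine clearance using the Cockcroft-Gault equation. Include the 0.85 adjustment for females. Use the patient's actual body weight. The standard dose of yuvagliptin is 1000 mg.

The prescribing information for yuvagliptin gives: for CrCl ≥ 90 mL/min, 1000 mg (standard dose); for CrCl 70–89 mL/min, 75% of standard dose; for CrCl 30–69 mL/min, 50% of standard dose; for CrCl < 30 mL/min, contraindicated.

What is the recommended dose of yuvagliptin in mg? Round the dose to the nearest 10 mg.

CrCl = (140 − 58) × 78.2 / (72 × 1.75) × 0.85 = 6412.4 / 126.00 × 0.85 ≈ 43.3 mL/min
CrCl ≈ 43 mL/min → bracket 30–69 mL/min.
50% of 1000 mg = 500 mg

500 mg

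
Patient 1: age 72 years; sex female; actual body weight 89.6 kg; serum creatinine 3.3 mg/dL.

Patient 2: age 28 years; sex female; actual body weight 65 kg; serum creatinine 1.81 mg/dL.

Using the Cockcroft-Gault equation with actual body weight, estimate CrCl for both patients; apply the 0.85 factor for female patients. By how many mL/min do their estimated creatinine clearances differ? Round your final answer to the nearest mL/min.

26 mL/min

Patient 1: CrCl = (140 − 72) × 89.6 / (72 × 3.3) × 0.85 = 6092.8 / 237.60 × 0.85 ≈ 21.8 mL/min
Patient 2: CrCl = (140 − 28) × 65 / (72 × 1.81) × 0.85 = 7280.0 / 130.32 × 0.85 ≈ 47.5 mL/min
|21.8 − 47.5| = 25.7 mL/min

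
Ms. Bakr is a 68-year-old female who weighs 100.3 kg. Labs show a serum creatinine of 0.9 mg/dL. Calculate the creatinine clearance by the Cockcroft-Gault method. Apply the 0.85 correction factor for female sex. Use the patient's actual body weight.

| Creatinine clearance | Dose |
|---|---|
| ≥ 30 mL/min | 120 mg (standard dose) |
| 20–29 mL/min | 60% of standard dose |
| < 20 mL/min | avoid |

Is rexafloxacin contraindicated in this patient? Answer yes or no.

no

CrCl = (140 − 68) × 100.3 / (72 × 0.9) × 0.85 = 7221.6 / 64.80 × 0.85 ≈ 94.7 mL/min
CrCl ≈ 95 mL/min, which is ≥ 20 mL/min.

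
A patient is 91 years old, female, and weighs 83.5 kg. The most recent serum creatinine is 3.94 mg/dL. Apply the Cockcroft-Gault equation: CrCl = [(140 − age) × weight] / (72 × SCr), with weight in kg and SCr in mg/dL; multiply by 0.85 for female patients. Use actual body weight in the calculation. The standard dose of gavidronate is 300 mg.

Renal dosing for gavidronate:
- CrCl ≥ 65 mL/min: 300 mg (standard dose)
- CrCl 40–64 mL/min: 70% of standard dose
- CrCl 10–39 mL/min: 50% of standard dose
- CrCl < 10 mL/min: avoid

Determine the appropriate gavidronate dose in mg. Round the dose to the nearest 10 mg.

CrCl = (140 − 91) × 83.5 / (72 × 3.94) × 0.85 = 4091.5 / 283.68 × 0.85 ≈ 12.3 mL/min
CrCl ≈ 12 mL/min → bracket 10–39 mL/min.
50% of 300 mg = 150 mg

150 mg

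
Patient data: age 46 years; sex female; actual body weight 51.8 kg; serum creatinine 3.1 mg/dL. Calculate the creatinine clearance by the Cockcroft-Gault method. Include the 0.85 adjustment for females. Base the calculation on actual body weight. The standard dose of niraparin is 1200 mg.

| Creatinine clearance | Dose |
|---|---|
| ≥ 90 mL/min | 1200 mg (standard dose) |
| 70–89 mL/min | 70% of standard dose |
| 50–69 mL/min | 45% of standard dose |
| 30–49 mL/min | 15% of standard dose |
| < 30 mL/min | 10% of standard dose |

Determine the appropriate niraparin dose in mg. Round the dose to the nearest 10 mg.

CrCl = (140 − 46) × 51.8 / (72 × 3.1) × 0.85 = 4869.2 / 223.20 × 0.85 ≈ 18.5 mL/min
CrCl ≈ 19 mL/min → bracket < 30 mL/min.
10% of 1200 mg = 120 mg

120 mg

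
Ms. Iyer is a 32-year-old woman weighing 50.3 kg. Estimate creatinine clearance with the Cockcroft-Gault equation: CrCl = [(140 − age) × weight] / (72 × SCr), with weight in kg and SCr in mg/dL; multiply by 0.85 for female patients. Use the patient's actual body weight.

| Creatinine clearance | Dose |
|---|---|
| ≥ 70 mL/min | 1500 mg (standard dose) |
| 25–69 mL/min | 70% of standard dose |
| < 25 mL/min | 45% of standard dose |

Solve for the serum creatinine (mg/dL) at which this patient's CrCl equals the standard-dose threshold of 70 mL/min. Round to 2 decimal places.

Standard dose requires CrCl ≥ 70 mL/min.
Set (140 − 32) × 50.3 × 0.85 / (72 × SCr) = 70
SCr = (140 − 32) × 50.3 × 0.85 / (72 × 70) = 0.916 mg/dL

0.92 mg/dL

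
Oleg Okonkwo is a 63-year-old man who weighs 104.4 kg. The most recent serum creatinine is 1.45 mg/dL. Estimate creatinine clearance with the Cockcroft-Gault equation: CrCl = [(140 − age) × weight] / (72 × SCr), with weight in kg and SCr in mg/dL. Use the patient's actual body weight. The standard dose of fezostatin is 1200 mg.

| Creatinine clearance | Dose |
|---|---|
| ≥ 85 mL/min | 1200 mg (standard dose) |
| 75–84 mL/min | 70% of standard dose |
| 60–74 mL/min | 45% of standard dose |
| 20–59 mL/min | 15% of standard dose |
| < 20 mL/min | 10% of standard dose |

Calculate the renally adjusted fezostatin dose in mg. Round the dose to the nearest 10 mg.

840 mg

CrCl = (140 − 63) × 104.4 / (72 × 1.45) = 8038.8 / 104.40 ≈ 77.0 mL/min
CrCl ≈ 77 mL/min → bracket 75–84 mL/min.
70% of 1200 mg = 840 mg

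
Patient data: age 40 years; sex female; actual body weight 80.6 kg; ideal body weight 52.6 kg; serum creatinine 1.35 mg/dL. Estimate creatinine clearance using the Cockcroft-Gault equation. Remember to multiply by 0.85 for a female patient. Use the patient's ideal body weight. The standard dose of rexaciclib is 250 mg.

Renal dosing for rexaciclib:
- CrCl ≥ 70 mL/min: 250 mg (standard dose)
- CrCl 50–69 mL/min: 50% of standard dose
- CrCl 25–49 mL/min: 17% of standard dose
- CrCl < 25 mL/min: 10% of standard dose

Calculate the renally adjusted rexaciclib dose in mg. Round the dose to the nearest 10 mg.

40 mg

CrCl = (140 − 40) × 52.6 / (72 × 1.35) × 0.85 = 5260.0 / 97.20 × 0.85 ≈ 46.0 mL/min
CrCl ≈ 46 mL/min → bracket 25–49 mL/min.
17% of 250 mg = 42.5 mg → 40 mg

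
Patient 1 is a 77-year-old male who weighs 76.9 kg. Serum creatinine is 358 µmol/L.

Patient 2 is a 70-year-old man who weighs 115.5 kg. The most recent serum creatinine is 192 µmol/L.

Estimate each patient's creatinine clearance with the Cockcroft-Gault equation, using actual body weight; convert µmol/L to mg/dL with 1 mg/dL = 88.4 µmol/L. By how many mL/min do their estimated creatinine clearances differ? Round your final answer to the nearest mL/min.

35 mL/min

Patient 1: SCr = 358 / 88.4 = 4.05 mg/dL
Patient 1: CrCl = (140 − 77) × 76.9 / (72 × 4.05) = 4844.7 / 291.60 ≈ 16.6 mL/min
Patient 2: SCr = 192 / 88.4 = 2.172 mg/dL
Patient 2: CrCl = (140 − 70) × 115.5 / (72 × 2.172) = 8085.0 / 156.38 ≈ 51.7 mL/min
|16.6 − 51.7| = 35.1 mL/min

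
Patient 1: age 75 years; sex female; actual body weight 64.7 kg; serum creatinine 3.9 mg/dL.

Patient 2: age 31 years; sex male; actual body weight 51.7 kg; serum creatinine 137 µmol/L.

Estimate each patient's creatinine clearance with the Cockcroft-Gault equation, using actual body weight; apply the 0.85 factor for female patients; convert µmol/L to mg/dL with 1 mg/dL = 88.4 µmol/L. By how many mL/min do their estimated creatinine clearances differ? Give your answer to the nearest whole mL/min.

38 mL/min

Patient 1: CrCl = (140 − 75) × 64.7 / (72 × 3.9) × 0.85 = 4205.5 / 280.80 × 0.85 ≈ 12.7 mL/min
Patient 2: SCr = 137 / 88.4 = 1.55 mg/dL
Patient 2: CrCl = (140 − 31) × 51.7 / (72 × 1.55) = 5635.3 / 111.60 ≈ 50.5 mL/min
|12.7 − 50.5| = 37.8 mL/min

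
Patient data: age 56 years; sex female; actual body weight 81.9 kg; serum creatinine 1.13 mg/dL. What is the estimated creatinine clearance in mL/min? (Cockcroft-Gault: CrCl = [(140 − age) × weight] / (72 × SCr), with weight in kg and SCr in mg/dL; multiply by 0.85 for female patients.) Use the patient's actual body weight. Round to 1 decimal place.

CrCl = (140 − 56) × 81.9 / (72 × 1.13) × 0.85 = 6879.6 / 81.36 × 0.85 ≈ 71.9 mL/min

71.9 mL/min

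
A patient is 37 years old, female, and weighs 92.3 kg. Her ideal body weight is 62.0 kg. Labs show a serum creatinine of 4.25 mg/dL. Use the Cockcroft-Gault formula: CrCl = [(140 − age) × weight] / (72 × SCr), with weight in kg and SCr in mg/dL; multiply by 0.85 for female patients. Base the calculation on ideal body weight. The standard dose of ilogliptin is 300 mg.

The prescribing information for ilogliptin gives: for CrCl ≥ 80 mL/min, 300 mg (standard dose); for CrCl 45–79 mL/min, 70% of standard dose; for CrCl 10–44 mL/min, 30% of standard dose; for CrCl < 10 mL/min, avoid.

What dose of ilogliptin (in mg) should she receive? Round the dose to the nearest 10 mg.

90 mg

CrCl = (140 − 37) × 62 / (72 × 4.25) × 0.85 = 6386.0 / 306.00 × 0.85 ≈ 17.7 mL/min
CrCl ≈ 18 mL/min → bracket 10–44 mL/min.
30% of 300 mg = 90 mg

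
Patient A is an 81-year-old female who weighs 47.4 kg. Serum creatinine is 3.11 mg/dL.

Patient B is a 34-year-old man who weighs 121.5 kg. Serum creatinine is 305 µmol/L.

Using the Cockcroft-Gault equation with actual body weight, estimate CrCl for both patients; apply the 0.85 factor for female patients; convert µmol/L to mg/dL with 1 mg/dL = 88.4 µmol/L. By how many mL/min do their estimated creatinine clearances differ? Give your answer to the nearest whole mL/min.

41 mL/min

Patient A: CrCl = (140 − 81) × 47.4 / (72 × 3.11) × 0.85 = 2796.6 / 223.92 × 0.85 ≈ 10.6 mL/min
Patient B: SCr = 305 / 88.4 = 3.45 mg/dL
Patient B: CrCl = (140 − 34) × 121.5 / (72 × 3.45) = 12879.0 / 248.40 ≈ 51.8 mL/min
|10.6 − 51.8| = 41.2 mL/min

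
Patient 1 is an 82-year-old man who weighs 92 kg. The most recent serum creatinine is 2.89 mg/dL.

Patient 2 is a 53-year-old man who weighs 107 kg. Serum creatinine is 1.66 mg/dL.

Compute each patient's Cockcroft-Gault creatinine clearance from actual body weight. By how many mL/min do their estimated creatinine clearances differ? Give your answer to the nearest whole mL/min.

52 mL/min

Patient 1: CrCl = (140 − 82) × 92 / (72 × 2.89) = 5336.0 / 208.08 ≈ 25.6 mL/min
Patient 2: CrCl = (140 − 53) × 107 / (72 × 1.66) = 9309.0 / 119.52 ≈ 77.9 mL/min
|25.6 − 77.9| = 52.3 mL/min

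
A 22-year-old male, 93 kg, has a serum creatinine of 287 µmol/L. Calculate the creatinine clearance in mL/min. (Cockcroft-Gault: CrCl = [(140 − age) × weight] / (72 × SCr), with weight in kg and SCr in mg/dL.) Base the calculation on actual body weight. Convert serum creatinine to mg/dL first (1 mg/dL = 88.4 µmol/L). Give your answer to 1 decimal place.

46.9 mL/min

SCr = 287 / 88.4 = 3.247 mg/dL
CrCl = (140 − 22) × 93 / (72 × 3.247) = 10974.0 / 233.78 ≈ 46.9 mL/min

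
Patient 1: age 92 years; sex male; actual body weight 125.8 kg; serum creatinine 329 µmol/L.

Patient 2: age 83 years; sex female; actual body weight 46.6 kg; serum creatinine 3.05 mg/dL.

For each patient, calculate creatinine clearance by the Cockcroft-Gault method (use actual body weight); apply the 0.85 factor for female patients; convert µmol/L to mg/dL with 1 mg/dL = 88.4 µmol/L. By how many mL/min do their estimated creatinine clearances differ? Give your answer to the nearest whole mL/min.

Patient 1: SCr = 329 / 88.4 = 3.722 mg/dL
Patient 1: CrCl = (140 − 92) × 125.8 / (72 × 3.722) = 6038.4 / 267.98 ≈ 22.5 mL/min
Patient 2: CrCl = (140 − 83) × 46.6 / (72 × 3.05) × 0.85 = 2656.2 / 219.60 × 0.85 ≈ 10.3 mL/min
|22.5 − 10.3| = 12.2 mL/min

12 mL/min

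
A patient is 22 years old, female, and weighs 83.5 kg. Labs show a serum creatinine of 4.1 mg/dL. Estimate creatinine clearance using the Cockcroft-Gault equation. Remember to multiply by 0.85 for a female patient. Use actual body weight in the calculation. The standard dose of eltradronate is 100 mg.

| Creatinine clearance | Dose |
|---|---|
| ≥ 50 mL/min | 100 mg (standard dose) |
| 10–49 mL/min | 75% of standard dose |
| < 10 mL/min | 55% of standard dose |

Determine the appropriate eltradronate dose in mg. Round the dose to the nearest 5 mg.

CrCl = (140 − 22) × 83.5 / (72 × 4.1) × 0.85 = 9853.0 / 295.20 × 0.85 ≈ 28.4 mL/min
CrCl ≈ 28 mL/min → bracket 10–49 mL/min.
75% of 100 mg = 75 mg

75 mg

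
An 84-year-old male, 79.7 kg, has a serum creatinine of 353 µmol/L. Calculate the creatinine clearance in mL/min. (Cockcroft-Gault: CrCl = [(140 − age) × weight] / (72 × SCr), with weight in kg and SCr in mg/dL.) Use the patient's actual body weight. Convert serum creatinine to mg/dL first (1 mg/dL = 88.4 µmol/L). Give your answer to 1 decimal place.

SCr = 353 / 88.4 = 3.993 mg/dL
CrCl = (140 − 84) × 79.7 / (72 × 3.993) = 4463.2 / 287.50 ≈ 15.5 mL/min

15.5 mL/min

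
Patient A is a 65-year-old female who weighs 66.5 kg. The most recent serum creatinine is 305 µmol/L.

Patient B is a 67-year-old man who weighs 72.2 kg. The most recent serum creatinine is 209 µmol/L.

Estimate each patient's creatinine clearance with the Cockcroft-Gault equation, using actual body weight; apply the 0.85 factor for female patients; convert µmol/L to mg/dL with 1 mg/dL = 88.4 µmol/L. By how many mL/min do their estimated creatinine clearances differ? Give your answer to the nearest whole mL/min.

Patient A: SCr = 305 / 88.4 = 3.45 mg/dL
Patient A: CrCl = (140 − 65) × 66.5 / (72 × 3.45) × 0.85 = 4987.5 / 248.40 × 0.85 ≈ 17.1 mL/min
Patient B: SCr = 209 / 88.4 = 2.364 mg/dL
Patient B: CrCl = (140 − 67) × 72.2 / (72 × 2.364) = 5270.6 / 170.21 ≈ 31.0 mL/min
|17.1 − 31.0| = 13.9 mL/min

14 mL/min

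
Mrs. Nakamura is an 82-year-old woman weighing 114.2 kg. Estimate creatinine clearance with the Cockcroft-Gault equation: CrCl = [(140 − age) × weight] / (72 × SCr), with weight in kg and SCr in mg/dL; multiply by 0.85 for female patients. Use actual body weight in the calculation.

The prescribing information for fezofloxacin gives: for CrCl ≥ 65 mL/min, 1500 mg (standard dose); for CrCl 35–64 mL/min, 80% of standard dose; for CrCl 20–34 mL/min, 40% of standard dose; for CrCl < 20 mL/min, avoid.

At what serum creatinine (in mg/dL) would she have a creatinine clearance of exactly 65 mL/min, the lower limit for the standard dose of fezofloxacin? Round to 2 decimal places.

1.20 mg/dL

Standard dose requires CrCl ≥ 65 mL/min.
Set (140 − 82) × 114.2 × 0.85 / (72 × SCr) = 65
SCr = (140 − 82) × 114.2 × 0.85 / (72 × 65) = 1.203 mg/dL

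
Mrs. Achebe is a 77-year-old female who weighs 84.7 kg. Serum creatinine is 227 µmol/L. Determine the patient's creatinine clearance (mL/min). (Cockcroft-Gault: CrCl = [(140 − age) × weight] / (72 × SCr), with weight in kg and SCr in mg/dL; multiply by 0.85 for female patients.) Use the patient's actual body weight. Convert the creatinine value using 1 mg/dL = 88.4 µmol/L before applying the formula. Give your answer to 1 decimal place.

24.5 mL/min

SCr = 227 / 88.4 = 2.568 mg/dL
CrCl = (140 − 77) × 84.7 / (72 × 2.568) × 0.85 = 5336.1 / 184.90 × 0.85 ≈ 24.5 mL/min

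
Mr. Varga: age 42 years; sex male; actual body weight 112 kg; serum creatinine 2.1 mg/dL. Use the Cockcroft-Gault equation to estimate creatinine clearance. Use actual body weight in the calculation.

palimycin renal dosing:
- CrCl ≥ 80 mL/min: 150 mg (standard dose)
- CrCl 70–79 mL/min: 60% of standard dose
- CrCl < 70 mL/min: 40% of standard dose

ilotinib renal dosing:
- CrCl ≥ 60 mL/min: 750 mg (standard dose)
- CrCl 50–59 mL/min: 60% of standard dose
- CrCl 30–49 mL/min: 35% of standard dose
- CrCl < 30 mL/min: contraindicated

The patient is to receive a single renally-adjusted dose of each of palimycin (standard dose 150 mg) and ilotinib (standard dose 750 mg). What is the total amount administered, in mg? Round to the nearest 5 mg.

CrCl = (140 − 42) × 112 / (72 × 2.1) = 10976.0 / 151.20 ≈ 72.6 mL/min
CrCl ≈ 73 mL/min.
palimycin: 70–79 mL/min → 60% of 150 mg = 90 mg.
ilotinib: ≥ 60 mL/min → 100% of 750 mg = 750 mg.
Total = 90 + 750 = 840 mg.

840 mg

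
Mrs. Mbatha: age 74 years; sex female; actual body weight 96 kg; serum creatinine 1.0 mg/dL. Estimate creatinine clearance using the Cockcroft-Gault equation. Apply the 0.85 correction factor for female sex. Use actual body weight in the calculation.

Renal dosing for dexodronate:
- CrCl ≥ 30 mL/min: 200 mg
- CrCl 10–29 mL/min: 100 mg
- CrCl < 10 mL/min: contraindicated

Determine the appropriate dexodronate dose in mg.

CrCl = (140 − 74) × 96 / (72 × 1) × 0.85 = 6336.0 / 72.00 × 0.85 ≈ 74.8 mL/min
CrCl ≈ 75 mL/min → bracket ≥ 30 mL/min.
Dose for this bracket: 200 mg.

200 mg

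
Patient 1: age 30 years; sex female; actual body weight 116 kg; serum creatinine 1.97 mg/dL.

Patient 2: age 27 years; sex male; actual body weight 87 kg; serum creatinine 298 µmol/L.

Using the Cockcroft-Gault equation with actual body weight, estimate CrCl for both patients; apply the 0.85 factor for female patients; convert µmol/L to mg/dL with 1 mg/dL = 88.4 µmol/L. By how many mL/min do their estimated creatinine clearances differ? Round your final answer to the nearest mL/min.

Patient 1: CrCl = (140 − 30) × 116 / (72 × 1.97) × 0.85 = 12760.0 / 141.84 × 0.85 ≈ 76.5 mL/min
Patient 2: SCr = 298 / 88.4 = 3.371 mg/dL
Patient 2: CrCl = (140 − 27) × 87 / (72 × 3.371) = 9831.0 / 242.71 ≈ 40.5 mL/min
|76.5 − 40.5| = 36.0 mL/min

36 mL/min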